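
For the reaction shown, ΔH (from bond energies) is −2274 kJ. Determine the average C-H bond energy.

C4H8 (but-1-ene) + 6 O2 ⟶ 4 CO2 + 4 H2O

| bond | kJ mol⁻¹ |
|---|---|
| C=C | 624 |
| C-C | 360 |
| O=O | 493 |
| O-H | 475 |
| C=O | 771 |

D(C-H) ≈ 424 kJ/mol

Let D be the C-H bond energy.
Σ(broken) = 2×360 + 8×D + 1×624 + 6×493 = 4302 + 8D
Σ(formed) = 8×771 + 8×475 = 9968
ΔH = Σ(broken) − Σ(formed) = (4302 + 8D) − (9968) = −5666 + 8D
Setting this equal to −2274 kJ gives 8D = 3392, so D = 424 kJ/mol.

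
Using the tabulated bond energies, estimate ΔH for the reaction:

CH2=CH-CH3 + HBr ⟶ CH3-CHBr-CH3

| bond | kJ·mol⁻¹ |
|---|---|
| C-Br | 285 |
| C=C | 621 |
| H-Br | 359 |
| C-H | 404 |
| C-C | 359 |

Bonds broken (reactants):
  C-C: 1 × 359 = 359
  C-H: 6 × 404 = 2424
  C=C: 1 × 621 = 621
  H-Br: 1 × 359 = 359
  Σ(broken) = 3763 kJ
Bonds formed (products):
  C-Br: 1 × 285 = 285
  C-C: 2 × 359 = 718
  C-H: 7 × 404 = 2828
  Σ(formed) = 3831 kJ
ΔH = Σ(broken) − Σ(formed) = 3763 − 3831 = −68 kJ

ΔH ≈ −68 kJ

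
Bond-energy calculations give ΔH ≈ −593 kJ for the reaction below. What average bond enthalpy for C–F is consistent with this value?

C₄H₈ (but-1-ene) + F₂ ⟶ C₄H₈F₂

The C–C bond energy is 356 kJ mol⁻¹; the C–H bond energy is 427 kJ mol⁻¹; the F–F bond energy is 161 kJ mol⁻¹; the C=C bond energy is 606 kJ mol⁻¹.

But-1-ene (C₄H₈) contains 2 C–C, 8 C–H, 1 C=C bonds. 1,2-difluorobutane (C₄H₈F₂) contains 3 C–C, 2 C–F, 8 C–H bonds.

D(C–F) ≈ 502 kJ/mol

Let D be the C–F bond energy.
Σ(broken) = 2×356 + 8×427 + 1×606 + 1×161 = 4895
Σ(formed) = 3×356 + 2×D + 8×427 = 4484 + 2D
ΔH = Σ(broken) − Σ(formed) = (4895) − (4484 + 2D) = +411 − 2D
Setting this equal to −593 kJ gives 2D = 1004, so D = 502 kJ/mol.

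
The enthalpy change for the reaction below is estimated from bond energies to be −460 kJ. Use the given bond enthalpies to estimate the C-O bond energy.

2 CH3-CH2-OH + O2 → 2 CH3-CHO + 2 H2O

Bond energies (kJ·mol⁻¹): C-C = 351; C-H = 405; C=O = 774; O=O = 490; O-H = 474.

D(C-O) ≈ 368 kJ/mol

Let D be the C-O bond energy.
Σ(broken) = 2×351 + 10×405 + 2×D + 2×474 + 1×490 = 6190 + 2D
Σ(formed) = 2×351 + 8×405 + 2×774 + 4×474 = 7386
ΔH = Σ(broken) − Σ(formed) = (6190 + 2D) − (7386) = −1196 + 2D
Setting this equal to −460 kJ gives 2D = 736, so D = 368 kJ/mol.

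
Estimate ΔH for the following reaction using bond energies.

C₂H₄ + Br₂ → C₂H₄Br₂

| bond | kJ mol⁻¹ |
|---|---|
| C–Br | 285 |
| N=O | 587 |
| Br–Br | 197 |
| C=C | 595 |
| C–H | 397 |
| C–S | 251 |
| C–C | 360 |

Bonds broken (reactants):
  Br–Br: 1 × 197 = 197
  C–H: 4 × 397 = 1588
  C=C: 1 × 595 = 595
  Σ(broken) = 2380 kJ
Bonds formed (products):
  C–Br: 2 × 285 = 570
  C–C: 1 × 360 = 360
  C–H: 4 × 397 = 1588
  Σ(formed) = 2518 kJ
ΔH = Σ(broken) − Σ(formed) = 2380 − 2518 = −138 kJ

ΔH ≈ −138 kJ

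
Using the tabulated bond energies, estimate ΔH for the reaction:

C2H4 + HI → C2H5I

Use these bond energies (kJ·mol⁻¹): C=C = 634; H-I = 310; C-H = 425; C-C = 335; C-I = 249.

ΔH ≈ −65 kJ

Bonds broken (reactants):
  C-H: 4 × 425 = 1700
  C=C: 1 × 634 = 634
  H-I: 1 × 310 = 310
  Σ(broken) = 2644 kJ
Bonds formed (products):
  C-C: 1 × 335 = 335
  C-H: 5 × 425 = 2125
  C-I: 1 × 249 = 249
  Σ(formed) = 2709 kJ
ΔH = Σ(broken) − Σ(formed) = 2644 − 2709 = −65 kJ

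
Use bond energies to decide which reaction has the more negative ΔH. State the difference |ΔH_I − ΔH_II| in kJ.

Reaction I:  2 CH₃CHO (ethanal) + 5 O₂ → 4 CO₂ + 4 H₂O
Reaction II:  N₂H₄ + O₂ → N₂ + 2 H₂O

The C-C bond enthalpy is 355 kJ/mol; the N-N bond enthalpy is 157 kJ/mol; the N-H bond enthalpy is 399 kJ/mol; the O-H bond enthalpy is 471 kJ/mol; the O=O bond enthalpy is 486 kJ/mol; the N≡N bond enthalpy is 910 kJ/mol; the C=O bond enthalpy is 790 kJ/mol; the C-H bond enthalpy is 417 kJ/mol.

Reaction I:
  Bonds broken (reactants):
    C-C: 2 × 355 = 710
    C-H: 8 × 417 = 3336
    C=O: 2 × 790 = 1580
    O=O: 5 × 486 = 2430
    Σ(broken) = 8056 kJ
  Bonds formed (products):
    C=O: 8 × 790 = 6320
    O-H: 8 × 471 = 3768
    Σ(formed) = 10088 kJ
  ΔH_I = 8056 − 10088 = −2032 kJ
Reaction II:
  Bonds broken (reactants):
    N-H: 4 × 399 = 1596
    N-N: 1 × 157 = 157
    O=O: 1 × 486 = 486
    Σ(broken) = 2239 kJ
  Bonds formed (products):
    N≡N: 1 × 910 = 910
    O-H: 4 × 471 = 1884
    Σ(formed) = 2794 kJ
  ΔH_II = 2239 − 2794 = −555 kJ
ΔH_I − ΔH_II = −1477 kJ, so reaction I has the more negative ΔH; |ΔH_I − ΔH_II| = 1477 kJ.

Reaction I, by 1477 kJ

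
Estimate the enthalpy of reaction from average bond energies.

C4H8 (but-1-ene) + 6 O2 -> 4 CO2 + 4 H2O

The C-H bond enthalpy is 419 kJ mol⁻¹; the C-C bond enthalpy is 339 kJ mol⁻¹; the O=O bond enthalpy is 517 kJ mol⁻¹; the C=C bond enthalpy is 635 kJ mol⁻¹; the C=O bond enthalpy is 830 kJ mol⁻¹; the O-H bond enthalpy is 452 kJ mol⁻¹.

Bonds broken (reactants):
  C-C: 2 × 339 = 678
  C-H: 8 × 419 = 3352
  C=C: 1 × 635 = 635
  O=O: 6 × 517 = 3102
  Σ(broken) = 7767 kJ
Bonds formed (products):
  C=O: 8 × 830 = 6640
  O-H: 8 × 452 = 3616
  Σ(formed) = 10256 kJ
ΔH = Σ(broken) − Σ(formed) = 7767 − 10256 = −2489 kJ

ΔH ≈ −2489 kJ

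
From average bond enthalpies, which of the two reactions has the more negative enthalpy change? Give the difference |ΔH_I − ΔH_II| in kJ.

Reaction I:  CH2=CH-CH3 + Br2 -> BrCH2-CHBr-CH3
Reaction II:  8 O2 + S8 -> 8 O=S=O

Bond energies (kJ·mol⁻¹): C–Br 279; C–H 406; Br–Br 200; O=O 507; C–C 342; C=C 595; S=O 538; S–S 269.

Reaction I:
  Bonds broken (reactants):
    Br–Br: 1 × 200 = 200
    C–C: 1 × 342 = 342
    C–H: 6 × 406 = 2436
    C=C: 1 × 595 = 595
    Σ(broken) = 3573 kJ
  Bonds formed (products):
    C–Br: 2 × 279 = 558
    C–C: 2 × 342 = 684
    C–H: 6 × 406 = 2436
    Σ(formed) = 3678 kJ
  ΔH_I = 3573 − 3678 = −105 kJ
Reaction II:
  Bonds broken (reactants):
    O=O: 8 × 507 = 4056
    S–S: 8 × 269 = 2152
    Σ(broken) = 6208 kJ
  Bonds formed (products):
    S=O: 16 × 538 = 8608
    Σ(formed) = 8608 kJ
  ΔH_II = 6208 − 8608 = −2400 kJ
ΔH_I − ΔH_II = +2295 kJ, so reaction II has the more negative ΔH; |ΔH_I − ΔH_II| = 2295 kJ.

Reaction II, by 2295 kJ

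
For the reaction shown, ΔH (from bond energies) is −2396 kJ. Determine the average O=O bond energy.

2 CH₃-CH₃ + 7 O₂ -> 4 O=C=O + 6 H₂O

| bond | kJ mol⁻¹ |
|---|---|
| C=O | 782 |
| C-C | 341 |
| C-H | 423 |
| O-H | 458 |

D(O=O) ≈ 514 kJ/mol

Let D be the O=O bond energy.
Σ(broken) = 2×341 + 12×423 + 7×D = 5758 + 7D
Σ(formed) = 8×782 + 12×458 = 11752
ΔH = Σ(broken) − Σ(formed) = (5758 + 7D) − (11752) = −5994 + 7D
Setting this equal to −2396 kJ gives 7D = 3598, so D = 514 kJ/mol.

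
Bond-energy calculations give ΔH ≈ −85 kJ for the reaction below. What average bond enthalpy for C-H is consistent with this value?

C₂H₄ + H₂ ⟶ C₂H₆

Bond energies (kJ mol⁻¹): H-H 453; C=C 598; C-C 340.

D(C-H) ≈ 398 kJ/mol

Let D be the C-H bond energy.
Σ(broken) = 4×D + 1×598 + 1×453 = 1051 + 4D
Σ(formed) = 1×340 + 6×D = 340 + 6D
ΔH = Σ(broken) − Σ(formed) = (1051 + 4D) − (340 + 6D) = +711 − 2D
Setting this equal to −85 kJ gives 2D = 796, so D = 398 kJ/mol.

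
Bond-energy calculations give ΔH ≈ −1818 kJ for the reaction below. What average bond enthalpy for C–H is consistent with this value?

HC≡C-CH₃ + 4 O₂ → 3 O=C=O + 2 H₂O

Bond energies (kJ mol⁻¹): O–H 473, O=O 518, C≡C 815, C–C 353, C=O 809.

Let D be the C–H bond energy.
Σ(broken) = 1×815 + 1×353 + 4×D + 4×518 = 3240 + 4D
Σ(formed) = 6×809 + 4×473 = 6746
ΔH = Σ(broken) − Σ(formed) = (3240 + 4D) − (6746) = −3506 + 4D
Setting this equal to −1818 kJ gives 4D = 1688, so D = 422 kJ/mol.

D(C–H) ≈ 422 kJ/mol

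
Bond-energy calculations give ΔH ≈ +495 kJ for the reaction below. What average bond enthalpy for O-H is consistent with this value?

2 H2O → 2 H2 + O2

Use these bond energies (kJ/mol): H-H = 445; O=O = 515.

Let D be the O-H bond energy.
Σ(broken) = 4×D = 4D
Σ(formed) = 2×445 + 1×515 = 1405
ΔH = Σ(broken) − Σ(formed) = (4D) − (1405) = −1405 + 4D
Setting this equal to +495 kJ gives 4D = 1900, so D = 475 kJ/mol.

D(O-H) ≈ 475 kJ/mol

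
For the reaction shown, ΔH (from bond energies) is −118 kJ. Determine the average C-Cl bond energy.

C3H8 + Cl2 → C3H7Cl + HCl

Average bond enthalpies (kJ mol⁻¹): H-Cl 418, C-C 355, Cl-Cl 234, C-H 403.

Let D be the C-Cl bond energy.
Σ(broken) = 2×355 + 8×403 + 1×234 = 4168
Σ(formed) = 2×355 + 1×D + 7×403 + 1×418 = 3949 + D
ΔH = Σ(broken) − Σ(formed) = (4168) − (3949 + D) = +219 − D
Setting this equal to −118 kJ gives D = 337 kJ/mol.

D(C-Cl) ≈ 337 kJ/mol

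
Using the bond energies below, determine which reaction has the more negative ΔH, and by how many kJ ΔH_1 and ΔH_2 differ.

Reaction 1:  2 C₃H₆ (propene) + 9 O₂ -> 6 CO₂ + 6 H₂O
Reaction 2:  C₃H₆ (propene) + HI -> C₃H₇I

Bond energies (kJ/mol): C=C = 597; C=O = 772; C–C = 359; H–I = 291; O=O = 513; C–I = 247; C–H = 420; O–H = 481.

Reaction 1:
  Bonds broken (reactants):
    C–C: 2 × 359 = 718
    C–H: 12 × 420 = 5040
    C=C: 2 × 597 = 1194
    O=O: 9 × 513 = 4617
    Σ(broken) = 11569 kJ
  Bonds formed (products):
    C=O: 12 × 772 = 9264
    O–H: 12 × 481 = 5772
    Σ(formed) = 15036 kJ
  ΔH_1 = 11569 − 15036 = −3467 kJ
Reaction 2:
  Bonds broken (reactants):
    C–C: 1 × 359 = 359
    C–H: 6 × 420 = 2520
    C=C: 1 × 597 = 597
    H–I: 1 × 291 = 291
    Σ(broken) = 3767 kJ
  Bonds formed (products):
    C–C: 2 × 359 = 718
    C–H: 7 × 420 = 2940
    C–I: 1 × 247 = 247
    Σ(formed) = 3905 kJ
  ΔH_2 = 3767 − 3905 = −138 kJ
ΔH_1 − ΔH_2 = −3329 kJ, so reaction 1 has the more negative ΔH; |ΔH_1 − ΔH_2| = 3329 kJ.

Reaction 1, by 3329 kJ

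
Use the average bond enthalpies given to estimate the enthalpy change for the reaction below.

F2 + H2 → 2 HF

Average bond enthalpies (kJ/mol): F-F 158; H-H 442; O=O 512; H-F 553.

Bonds broken (reactants):
  F-F: 1 × 158 = 158
  H-H: 1 × 442 = 442
  Σ(broken) = 600 kJ
Bonds formed (products):
  H-F: 2 × 553 = 1106
  Σ(formed) = 1106 kJ
ΔH = Σ(broken) − Σ(formed) = 600 − 1106 = −506 kJ

ΔH ≈ −506 kJ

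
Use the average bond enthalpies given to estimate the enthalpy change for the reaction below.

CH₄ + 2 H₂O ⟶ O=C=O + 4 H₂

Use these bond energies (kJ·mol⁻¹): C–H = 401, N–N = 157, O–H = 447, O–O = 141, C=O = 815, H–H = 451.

ΔH ≈ −42 kJ

Bonds broken (reactants):
  C–H: 4 × 401 = 1604
  O–H: 4 × 447 = 1788
  Σ(broken) = 3392 kJ
Bonds formed (products):
  C=O: 2 × 815 = 1630
  H–H: 4 × 451 = 1804
  Σ(formed) = 3434 kJ
ΔH = Σ(broken) − Σ(formed) = 3392 − 3434 = −42 kJ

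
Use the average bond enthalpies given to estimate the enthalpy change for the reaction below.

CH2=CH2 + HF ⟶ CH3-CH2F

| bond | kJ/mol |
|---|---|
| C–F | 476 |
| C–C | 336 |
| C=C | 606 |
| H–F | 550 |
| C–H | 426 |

ΔH ≈ −82 kJ

Bonds broken (reactants):
  C–H: 4 × 426 = 1704
  C=C: 1 × 606 = 606
  H–F: 1 × 550 = 550
  Σ(broken) = 2860 kJ
Bonds formed (products):
  C–C: 1 × 336 = 336
  C–F: 1 × 476 = 476
  C–H: 5 × 426 = 2130
  Σ(formed) = 2942 kJ
ΔH = Σ(broken) − Σ(formed) = 2860 − 2942 = −82 kJ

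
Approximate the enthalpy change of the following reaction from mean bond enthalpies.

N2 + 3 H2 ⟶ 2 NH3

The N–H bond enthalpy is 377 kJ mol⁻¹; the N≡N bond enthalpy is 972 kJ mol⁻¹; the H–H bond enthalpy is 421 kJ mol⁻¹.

ΔH ≈ −27 kJ

Bonds broken (reactants):
  H–H: 3 × 421 = 1263
  N≡N: 1 × 972 = 972
  Σ(broken) = 2235 kJ
Bonds formed (products):
  N–H: 6 × 377 = 2262
  Σ(formed) = 2262 kJ
ΔH = Σ(broken) − Σ(formed) = 2235 − 2262 = −27 kJ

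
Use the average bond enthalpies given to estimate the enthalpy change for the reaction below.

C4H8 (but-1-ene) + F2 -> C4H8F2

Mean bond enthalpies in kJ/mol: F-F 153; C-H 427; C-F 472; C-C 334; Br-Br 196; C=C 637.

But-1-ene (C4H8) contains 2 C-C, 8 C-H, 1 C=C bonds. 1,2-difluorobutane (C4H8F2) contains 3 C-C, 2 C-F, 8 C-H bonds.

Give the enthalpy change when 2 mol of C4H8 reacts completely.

Bonds broken (reactants):
  C-C: 2 × 334 = 668
  C-H: 8 × 427 = 3416
  C=C: 1 × 637 = 637
  F-F: 1 × 153 = 153
  Σ(broken) = 4874 kJ
Bonds formed (products):
  C-C: 3 × 334 = 1002
  C-F: 2 × 472 = 944
  C-H: 8 × 427 = 3416
  Σ(formed) = 5362 kJ
ΔH = Σ(broken) − Σ(formed) = 4874 − 5362 = −488 kJ
For 2× the reaction as written: 2 × (−488) = −976 kJ

ΔH = −976 kJ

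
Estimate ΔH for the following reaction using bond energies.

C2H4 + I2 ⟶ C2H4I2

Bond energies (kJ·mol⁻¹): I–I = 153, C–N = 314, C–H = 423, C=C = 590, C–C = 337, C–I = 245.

Bonds broken (reactants):
  C–H: 4 × 423 = 1692
  C=C: 1 × 590 = 590
  I–I: 1 × 153 = 153
  Σ(broken) = 2435 kJ
Bonds formed (products):
  C–C: 1 × 337 = 337
  C–H: 4 × 423 = 1692
  C–I: 2 × 245 = 490
  Σ(formed) = 2519 kJ
ΔH = Σ(broken) − Σ(formed) = 2435 − 2519 = −84 kJ

ΔH ≈ −84 kJ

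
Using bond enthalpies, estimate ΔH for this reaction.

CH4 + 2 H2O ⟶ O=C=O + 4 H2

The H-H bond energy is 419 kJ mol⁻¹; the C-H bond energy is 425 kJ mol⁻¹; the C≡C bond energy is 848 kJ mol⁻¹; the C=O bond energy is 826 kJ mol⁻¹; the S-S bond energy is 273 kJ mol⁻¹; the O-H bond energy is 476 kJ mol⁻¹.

Bonds broken (reactants):
  C-H: 4 × 425 = 1700
  O-H: 4 × 476 = 1904
  Σ(broken) = 3604 kJ
Bonds formed (products):
  C=O: 2 × 826 = 1652
  H-H: 4 × 419 = 1676
  Σ(formed) = 3328 kJ
ΔH = Σ(broken) − Σ(formed) = 3604 − 3328 = +276 kJ

ΔH ≈ +276 kJ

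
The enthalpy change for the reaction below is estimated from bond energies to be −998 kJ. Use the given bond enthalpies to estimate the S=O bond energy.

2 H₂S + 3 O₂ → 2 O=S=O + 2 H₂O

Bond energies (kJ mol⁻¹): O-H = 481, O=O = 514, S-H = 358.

Let D be the S=O bond energy.
Σ(broken) = 3×514 + 4×358 = 2974
Σ(formed) = 4×481 + 4×D = 1924 + 4D
ΔH = Σ(broken) − Σ(formed) = (2974) − (1924 + 4D) = +1050 − 4D
Setting this equal to −998 kJ gives 4D = 2048, so D = 512 kJ/mol.

D(S=O) ≈ 512 kJ/mol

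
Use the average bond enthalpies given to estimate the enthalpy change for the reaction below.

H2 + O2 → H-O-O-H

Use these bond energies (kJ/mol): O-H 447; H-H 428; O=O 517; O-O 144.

ΔH ≈ −93 kJ

Bonds broken (reactants):
  H-H: 1 × 428 = 428
  O=O: 1 × 517 = 517
  Σ(broken) = 945 kJ
Bonds formed (products):
  O-H: 2 × 447 = 894
  O-O: 1 × 144 = 144
  Σ(formed) = 1038 kJ
ΔH = Σ(broken) − Σ(formed) = 945 − 1038 = −93 kJ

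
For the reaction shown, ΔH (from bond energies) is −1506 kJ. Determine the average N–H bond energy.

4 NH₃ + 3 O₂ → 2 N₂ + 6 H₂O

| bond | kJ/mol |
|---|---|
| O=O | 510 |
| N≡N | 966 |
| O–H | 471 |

Let D be the N–H bond energy.
Σ(broken) = 12×D + 3×510 = 1530 + 12D
Σ(formed) = 2×966 + 12×471 = 7584
ΔH = Σ(broken) − Σ(formed) = (1530 + 12D) − (7584) = −6054 + 12D
Setting this equal to −1506 kJ gives 12D = 4548, so D = 379 kJ/mol.

D(N–H) ≈ 379 kJ/mol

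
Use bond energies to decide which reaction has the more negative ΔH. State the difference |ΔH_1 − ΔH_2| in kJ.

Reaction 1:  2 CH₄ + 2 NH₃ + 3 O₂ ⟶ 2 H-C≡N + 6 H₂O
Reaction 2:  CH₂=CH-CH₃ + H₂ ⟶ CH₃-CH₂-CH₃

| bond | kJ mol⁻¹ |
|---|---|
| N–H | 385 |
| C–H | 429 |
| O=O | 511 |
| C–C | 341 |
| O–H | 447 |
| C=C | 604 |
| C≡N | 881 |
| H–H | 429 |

Reaction 1:
  Bonds broken (reactants):
    C–H: 8 × 429 = 3432
    N–H: 6 × 385 = 2310
    O=O: 3 × 511 = 1533
    Σ(broken) = 7275 kJ
  Bonds formed (products):
    C≡N: 2 × 881 = 1762
    C–H: 2 × 429 = 858
    O–H: 12 × 447 = 5364
    Σ(formed) = 7984 kJ
  ΔH_1 = 7275 − 7984 = −709 kJ
Reaction 2:
  Bonds broken (reactants):
    C–C: 1 × 341 = 341
    C–H: 6 × 429 = 2574
    C=C: 1 × 604 = 604
    H–H: 1 × 429 = 429
    Σ(broken) = 3948 kJ
  Bonds formed (products):
    C–C: 2 × 341 = 682
    C–H: 8 × 429 = 3432
    Σ(formed) = 4114 kJ
  ΔH_2 = 3948 − 4114 = −166 kJ
ΔH_1 − ΔH_2 = −543 kJ, so reaction 1 has the more negative ΔH; |ΔH_1 − ΔH_2| = 543 kJ.

Reaction 1, by 543 kJ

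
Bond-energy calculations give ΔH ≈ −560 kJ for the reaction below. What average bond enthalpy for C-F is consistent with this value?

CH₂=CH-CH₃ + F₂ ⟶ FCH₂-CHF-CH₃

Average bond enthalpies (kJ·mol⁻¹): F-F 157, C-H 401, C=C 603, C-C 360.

D(C-F) ≈ 480 kJ/mol

Let D be the C-F bond energy.
Σ(broken) = 1×360 + 6×401 + 1×603 + 1×157 = 3526
Σ(formed) = 2×360 + 2×D + 6×401 = 3126 + 2D
ΔH = Σ(broken) − Σ(formed) = (3526) − (3126 + 2D) = +400 − 2D
Setting this equal to −560 kJ gives 2D = 960, so D = 480 kJ/mol.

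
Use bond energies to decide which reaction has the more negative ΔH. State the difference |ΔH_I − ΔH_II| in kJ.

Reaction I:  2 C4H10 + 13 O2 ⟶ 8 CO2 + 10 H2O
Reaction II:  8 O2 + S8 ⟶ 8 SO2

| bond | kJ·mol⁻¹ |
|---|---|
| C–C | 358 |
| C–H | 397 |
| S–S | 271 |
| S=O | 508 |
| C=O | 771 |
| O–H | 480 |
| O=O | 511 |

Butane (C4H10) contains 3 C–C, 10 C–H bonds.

Reaction I, by 3333 kJ

Reaction I:
  Bonds broken (reactants):
    C–C: 6 × 358 = 2148
    C–H: 20 × 397 = 7940
    O=O: 13 × 511 = 6643
    Σ(broken) = 16731 kJ
  Bonds formed (products):
    C=O: 16 × 771 = 12336
    O–H: 20 × 480 = 9600
    Σ(formed) = 21936 kJ
  ΔH_I = 16731 − 21936 = −5205 kJ
Reaction II:
  Bonds broken (reactants):
    O=O: 8 × 511 = 4088
    S–S: 8 × 271 = 2168
    Σ(broken) = 6256 kJ
  Bonds formed (products):
    S=O: 16 × 508 = 8128
    Σ(formed) = 8128 kJ
  ΔH_II = 6256 − 8128 = −1872 kJ
ΔH_I − ΔH_II = −3333 kJ, so reaction I has the more negative ΔH; |ΔH_I − ΔH_II| = 3333 kJ.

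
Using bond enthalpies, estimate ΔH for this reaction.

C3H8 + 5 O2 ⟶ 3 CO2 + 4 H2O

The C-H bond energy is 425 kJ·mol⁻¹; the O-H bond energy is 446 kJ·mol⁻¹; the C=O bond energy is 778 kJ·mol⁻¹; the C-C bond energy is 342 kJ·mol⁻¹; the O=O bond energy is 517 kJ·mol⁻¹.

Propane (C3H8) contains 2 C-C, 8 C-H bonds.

ΔH ≈ −1567 kJ

Bonds broken (reactants):
  C-C: 2 × 342 = 684
  C-H: 8 × 425 = 3400
  O=O: 5 × 517 = 2585
  Σ(broken) = 6669 kJ
Bonds formed (products):
  C=O: 6 × 778 = 4668
  O-H: 8 × 446 = 3568
  Σ(formed) = 8236 kJ
ΔH = Σ(broken) − Σ(formed) = 6669 − 8236 = −1567 kJ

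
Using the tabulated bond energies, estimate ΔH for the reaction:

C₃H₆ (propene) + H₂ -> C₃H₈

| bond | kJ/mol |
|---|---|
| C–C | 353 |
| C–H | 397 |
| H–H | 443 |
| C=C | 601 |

Bonds broken (reactants):
  C–C: 1 × 353 = 353
  C–H: 6 × 397 = 2382
  C=C: 1 × 601 = 601
  H–H: 1 × 443 = 443
  Σ(broken) = 3779 kJ
Bonds formed (products):
  C–C: 2 × 353 = 706
  C–H: 8 × 397 = 3176
  Σ(formed) = 3882 kJ
ΔH = Σ(broken) − Σ(formed) = 3779 − 3882 = −103 kJ

ΔH ≈ −103 kJ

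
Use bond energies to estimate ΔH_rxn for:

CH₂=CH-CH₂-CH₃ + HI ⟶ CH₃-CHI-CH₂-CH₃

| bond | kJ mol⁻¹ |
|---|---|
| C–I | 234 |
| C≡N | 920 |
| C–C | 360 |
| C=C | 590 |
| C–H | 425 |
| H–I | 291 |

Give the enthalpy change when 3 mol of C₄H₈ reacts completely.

Bonds broken (reactants):
  C–C: 2 × 360 = 720
  C–H: 8 × 425 = 3400
  C=C: 1 × 590 = 590
  H–I: 1 × 291 = 291
  Σ(broken) = 5001 kJ
Bonds formed (products):
  C–C: 3 × 360 = 1080
  C–H: 9 × 425 = 3825
  C–I: 1 × 234 = 234
  Σ(formed) = 5139 kJ
ΔH = Σ(broken) − Σ(formed) = 5001 − 5139 = −138 kJ
For 3× the reaction as written: 3 × (−138) = −414 kJ

ΔH = −414 kJ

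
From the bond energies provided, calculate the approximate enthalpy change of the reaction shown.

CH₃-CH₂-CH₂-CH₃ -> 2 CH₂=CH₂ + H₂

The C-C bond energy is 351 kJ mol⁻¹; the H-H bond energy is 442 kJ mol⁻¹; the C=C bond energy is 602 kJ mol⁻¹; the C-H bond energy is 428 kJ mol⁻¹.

Bonds broken (reactants):
  C-C: 3 × 351 = 1053
  C-H: 10 × 428 = 4280
  Σ(broken) = 5333 kJ
Bonds formed (products):
  C-H: 8 × 428 = 3424
  C=C: 2 × 602 = 1204
  H-H: 1 × 442 = 442
  Σ(formed) = 5070 kJ
ΔH = Σ(broken) − Σ(formed) = 5333 − 5070 = +263 kJ

ΔH ≈ +263 kJ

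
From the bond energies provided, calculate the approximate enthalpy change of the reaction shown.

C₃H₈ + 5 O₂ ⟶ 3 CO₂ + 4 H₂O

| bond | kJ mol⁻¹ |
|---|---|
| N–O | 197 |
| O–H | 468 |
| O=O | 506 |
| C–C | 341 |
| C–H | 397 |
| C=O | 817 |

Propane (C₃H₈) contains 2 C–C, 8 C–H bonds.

ΔH ≈ −2258 kJ

Bonds broken (reactants):
  C–C: 2 × 341 = 682
  C–H: 8 × 397 = 3176
  O=O: 5 × 506 = 2530
  Σ(broken) = 6388 kJ
Bonds formed (products):
  C=O: 6 × 817 = 4902
  O–H: 8 × 468 = 3744
  Σ(formed) = 8646 kJ
ΔH = Σ(broken) − Σ(formed) = 6388 − 8646 = −2258 kJ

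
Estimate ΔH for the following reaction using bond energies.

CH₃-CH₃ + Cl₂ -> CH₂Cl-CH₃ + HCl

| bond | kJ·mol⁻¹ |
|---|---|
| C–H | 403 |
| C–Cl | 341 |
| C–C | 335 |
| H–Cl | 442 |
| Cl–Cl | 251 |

Bonds broken (reactants):
  C–C: 1 × 335 = 335
  C–H: 6 × 403 = 2418
  Cl–Cl: 1 × 251 = 251
  Σ(broken) = 3004 kJ
Bonds formed (products):
  C–C: 1 × 335 = 335
  C–Cl: 1 × 341 = 341
  C–H: 5 × 403 = 2015
  H–Cl: 1 × 442 = 442
  Σ(formed) = 3133 kJ
ΔH = Σ(broken) − Σ(formed) = 3004 − 3133 = −129 kJ

ΔH ≈ −129 kJ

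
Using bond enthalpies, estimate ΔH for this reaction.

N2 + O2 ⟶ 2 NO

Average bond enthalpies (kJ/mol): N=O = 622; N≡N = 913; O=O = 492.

ΔH ≈ +161 kJ

Bonds broken (reactants):
  N≡N: 1 × 913 = 913
  O=O: 1 × 492 = 492
  Σ(broken) = 1405 kJ
Bonds formed (products):
  N=O: 2 × 622 = 1244
  Σ(formed) = 1244 kJ
ΔH = Σ(broken) − Σ(formed) = 1405 − 1244 = +161 kJ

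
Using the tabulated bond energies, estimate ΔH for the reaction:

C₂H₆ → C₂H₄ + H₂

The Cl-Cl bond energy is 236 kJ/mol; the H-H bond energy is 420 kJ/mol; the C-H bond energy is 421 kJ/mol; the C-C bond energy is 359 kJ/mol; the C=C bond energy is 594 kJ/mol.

ΔH ≈ +187 kJ

Bonds broken (reactants):
  C-C: 1 × 359 = 359
  C-H: 6 × 421 = 2526
  Σ(broken) = 2885 kJ
Bonds formed (products):
  C-H: 4 × 421 = 1684
  C=C: 1 × 594 = 594
  H-H: 1 × 420 = 420
  Σ(formed) = 2698 kJ
ΔH = Σ(broken) − Σ(formed) = 2885 − 2698 = +187 kJ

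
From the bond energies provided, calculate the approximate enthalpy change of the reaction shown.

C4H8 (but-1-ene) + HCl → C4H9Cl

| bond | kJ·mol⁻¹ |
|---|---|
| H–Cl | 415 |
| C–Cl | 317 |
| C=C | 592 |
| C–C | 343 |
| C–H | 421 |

Bonds broken (reactants):
  C–C: 2 × 343 = 686
  C–H: 8 × 421 = 3368
  C=C: 1 × 592 = 592
  H–Cl: 1 × 415 = 415
  Σ(broken) = 5061 kJ
Bonds formed (products):
  C–C: 3 × 343 = 1029
  C–Cl: 1 × 317 = 317
  C–H: 9 × 421 = 3789
  Σ(formed) = 5135 kJ
ΔH = Σ(broken) − Σ(formed) = 5061 − 5135 = −74 kJ

ΔH ≈ −74 kJ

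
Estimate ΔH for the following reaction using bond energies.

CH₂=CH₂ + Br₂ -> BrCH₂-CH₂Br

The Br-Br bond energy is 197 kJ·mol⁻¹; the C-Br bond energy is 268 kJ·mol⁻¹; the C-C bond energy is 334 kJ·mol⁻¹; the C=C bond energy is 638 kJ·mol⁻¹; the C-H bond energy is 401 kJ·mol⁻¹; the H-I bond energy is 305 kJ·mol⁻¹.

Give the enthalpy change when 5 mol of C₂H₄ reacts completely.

Bonds broken (reactants):
  Br-Br: 1 × 197 = 197
  C-H: 4 × 401 = 1604
  C=C: 1 × 638 = 638
  Σ(broken) = 2439 kJ
Bonds formed (products):
  C-Br: 2 × 268 = 536
  C-C: 1 × 334 = 334
  C-H: 4 × 401 = 1604
  Σ(formed) = 2474 kJ
ΔH = Σ(broken) − Σ(formed) = 2439 − 2474 = −35 kJ
For 5× the reaction as written: 5 × (−35) = −175 kJ

ΔH = −175 kJ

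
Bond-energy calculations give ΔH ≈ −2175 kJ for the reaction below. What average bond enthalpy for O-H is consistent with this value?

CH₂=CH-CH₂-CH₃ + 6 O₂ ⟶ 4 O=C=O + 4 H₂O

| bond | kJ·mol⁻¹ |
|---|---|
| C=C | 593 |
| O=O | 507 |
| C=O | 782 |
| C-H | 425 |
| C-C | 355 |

D(O-H) ≈ 458 kJ/mol

Let D be the O-H bond energy.
Σ(broken) = 2×355 + 8×425 + 1×593 + 6×507 = 7745
Σ(formed) = 8×782 + 8×D = 6256 + 8D
ΔH = Σ(broken) − Σ(formed) = (7745) − (6256 + 8D) = +1489 − 8D
Setting this equal to −2175 kJ gives 8D = 3664, so D = 458 kJ/mol.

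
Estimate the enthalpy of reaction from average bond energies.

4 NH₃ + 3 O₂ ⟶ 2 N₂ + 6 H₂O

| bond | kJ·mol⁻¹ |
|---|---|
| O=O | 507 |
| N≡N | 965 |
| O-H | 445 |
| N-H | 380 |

ΔH ≈ −1189 kJ

Bonds broken (reactants):
  N-H: 12 × 380 = 4560
  O=O: 3 × 507 = 1521
  Σ(broken) = 6081 kJ
Bonds formed (products):
  N≡N: 2 × 965 = 1930
  O-H: 12 × 445 = 5340
  Σ(formed) = 7270 kJ
ΔH = Σ(broken) − Σ(formed) = 6081 − 7270 = −1189 kJ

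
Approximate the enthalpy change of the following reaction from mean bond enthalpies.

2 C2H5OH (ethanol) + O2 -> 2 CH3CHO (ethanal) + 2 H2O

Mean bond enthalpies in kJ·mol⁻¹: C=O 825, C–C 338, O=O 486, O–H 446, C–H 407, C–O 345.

ΔH ≈ −552 kJ

Bonds broken (reactants):
  C–C: 2 × 338 = 676
  C–H: 10 × 407 = 4070
  C–O: 2 × 345 = 690
  O–H: 2 × 446 = 892
  O=O: 1 × 486 = 486
  Σ(broken) = 6814 kJ
Bonds formed (products):
  C–C: 2 × 338 = 676
  C–H: 8 × 407 = 3256
  C=O: 2 × 825 = 1650
  O–H: 4 × 446 = 1784
  Σ(formed) = 7366 kJ
ΔH = Σ(broken) − Σ(formed) = 6814 − 7366 = −552 kJ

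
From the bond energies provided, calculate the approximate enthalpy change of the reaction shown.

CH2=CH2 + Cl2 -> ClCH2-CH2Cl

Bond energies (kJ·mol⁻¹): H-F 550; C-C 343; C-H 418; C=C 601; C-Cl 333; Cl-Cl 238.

Bonds broken (reactants):
  C-H: 4 × 418 = 1672
  C=C: 1 × 601 = 601
  Cl-Cl: 1 × 238 = 238
  Σ(broken) = 2511 kJ
Bonds formed (products):
  C-C: 1 × 343 = 343
  C-Cl: 2 × 333 = 666
  C-H: 4 × 418 = 1672
  Σ(formed) = 2681 kJ
ΔH = Σ(broken) − Σ(formed) = 2511 − 2681 = −170 kJ

ΔH ≈ −170 kJ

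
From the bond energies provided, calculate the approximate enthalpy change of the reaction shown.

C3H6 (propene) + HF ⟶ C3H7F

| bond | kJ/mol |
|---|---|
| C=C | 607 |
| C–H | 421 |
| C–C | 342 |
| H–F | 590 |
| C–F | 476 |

Bonds broken (reactants):
  C–C: 1 × 342 = 342
  C–H: 6 × 421 = 2526
  C=C: 1 × 607 = 607
  H–F: 1 × 590 = 590
  Σ(broken) = 4065 kJ
Bonds formed (products):
  C–C: 2 × 342 = 684
  C–F: 1 × 476 = 476
  C–H: 7 × 421 = 2947
  Σ(formed) = 4107 kJ
ΔH = Σ(broken) − Σ(formed) = 4065 − 4107 = −42 kJ

ΔH ≈ −42 kJ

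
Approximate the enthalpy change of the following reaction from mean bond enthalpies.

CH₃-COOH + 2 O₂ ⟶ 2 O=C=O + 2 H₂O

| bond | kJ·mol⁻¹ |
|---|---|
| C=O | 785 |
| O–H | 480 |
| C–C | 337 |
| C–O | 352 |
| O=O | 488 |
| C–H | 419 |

Bonds broken (reactants):
  C–C: 1 × 337 = 337
  C–H: 3 × 419 = 1257
  C–O: 1 × 352 = 352
  C=O: 1 × 785 = 785
  O–H: 1 × 480 = 480
  O=O: 2 × 488 = 976
  Σ(broken) = 4187 kJ
Bonds formed (products):
  C=O: 4 × 785 = 3140
  O–H: 4 × 480 = 1920
  Σ(formed) = 5060 kJ
ΔH = Σ(broken) − Σ(formed) = 4187 − 5060 = −873 kJ

ΔH ≈ −873 kJ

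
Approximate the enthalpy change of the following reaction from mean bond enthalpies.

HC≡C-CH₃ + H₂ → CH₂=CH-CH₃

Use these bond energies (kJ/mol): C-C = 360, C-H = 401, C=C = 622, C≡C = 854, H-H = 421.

ΔH ≈ −149 kJ

Bonds broken (reactants):
  C≡C: 1 × 854 = 854
  C-C: 1 × 360 = 360
  C-H: 4 × 401 = 1604
  H-H: 1 × 421 = 421
  Σ(broken) = 3239 kJ
Bonds formed (products):
  C-C: 1 × 360 = 360
  C-H: 6 × 401 = 2406
  C=C: 1 × 622 = 622
  Σ(formed) = 3388 kJ
ΔH = Σ(broken) − Σ(formed) = 3239 − 3388 = −149 kJ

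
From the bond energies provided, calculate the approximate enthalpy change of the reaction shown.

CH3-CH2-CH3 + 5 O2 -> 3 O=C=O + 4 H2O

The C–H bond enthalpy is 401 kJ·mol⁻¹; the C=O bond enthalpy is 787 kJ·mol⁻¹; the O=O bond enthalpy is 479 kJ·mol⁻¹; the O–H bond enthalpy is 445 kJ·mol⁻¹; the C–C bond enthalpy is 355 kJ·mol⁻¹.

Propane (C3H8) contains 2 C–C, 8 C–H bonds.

ΔH ≈ −1969 kJ

Bonds broken (reactants):
  C–C: 2 × 355 = 710
  C–H: 8 × 401 = 3208
  O=O: 5 × 479 = 2395
  Σ(broken) = 6313 kJ
Bonds formed (products):
  C=O: 6 × 787 = 4722
  O–H: 8 × 445 = 3560
  Σ(formed) = 8282 kJ
ΔH = Σ(broken) − Σ(formed) = 6313 − 8282 = −1969 kJ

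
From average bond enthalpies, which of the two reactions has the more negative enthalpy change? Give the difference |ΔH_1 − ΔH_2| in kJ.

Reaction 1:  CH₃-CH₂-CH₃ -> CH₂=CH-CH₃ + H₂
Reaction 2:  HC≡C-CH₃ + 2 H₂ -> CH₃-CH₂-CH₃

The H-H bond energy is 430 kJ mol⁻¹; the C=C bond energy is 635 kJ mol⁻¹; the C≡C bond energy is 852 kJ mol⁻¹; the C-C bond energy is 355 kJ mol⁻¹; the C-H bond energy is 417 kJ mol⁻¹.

Reaction 2, by 435 kJ

Reaction 1:
  Bonds broken (reactants):
    C-C: 2 × 355 = 710
    C-H: 8 × 417 = 3336
    Σ(broken) = 4046 kJ
  Bonds formed (products):
    C-C: 1 × 355 = 355
    C-H: 6 × 417 = 2502
    C=C: 1 × 635 = 635
    H-H: 1 × 430 = 430
    Σ(formed) = 3922 kJ
  ΔH_1 = 4046 − 3922 = +124 kJ
Reaction 2:
  Bonds broken (reactants):
    C≡C: 1 × 852 = 852
    C-C: 1 × 355 = 355
    C-H: 4 × 417 = 1668
    H-H: 2 × 430 = 860
    Σ(broken) = 3735 kJ
  Bonds formed (products):
    C-C: 2 × 355 = 710
    C-H: 8 × 417 = 3336
    Σ(formed) = 4046 kJ
  ΔH_2 = 3735 − 4046 = −311 kJ
ΔH_1 − ΔH_2 = +435 kJ, so reaction 2 has the more negative ΔH; |ΔH_1 − ΔH_2| = 435 kJ.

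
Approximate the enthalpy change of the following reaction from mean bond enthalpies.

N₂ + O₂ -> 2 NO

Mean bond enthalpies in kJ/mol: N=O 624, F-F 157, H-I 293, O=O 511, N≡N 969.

ΔH ≈ +232 kJ

Bonds broken (reactants):
  N≡N: 1 × 969 = 969
  O=O: 1 × 511 = 511
  Σ(broken) = 1480 kJ
Bonds formed (products):
  N=O: 2 × 624 = 1248
  Σ(formed) = 1248 kJ
ΔH = Σ(broken) − Σ(formed) = 1480 − 1248 = +232 kJ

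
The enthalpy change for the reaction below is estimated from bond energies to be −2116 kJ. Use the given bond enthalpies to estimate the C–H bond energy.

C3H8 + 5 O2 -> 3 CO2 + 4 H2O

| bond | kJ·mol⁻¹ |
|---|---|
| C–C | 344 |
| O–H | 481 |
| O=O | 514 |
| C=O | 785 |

D(C–H) ≈ 398 kJ/mol

Let D be the C–H bond energy.
Σ(broken) = 2×344 + 8×D + 5×514 = 3258 + 8D
Σ(formed) = 6×785 + 8×481 = 8558
ΔH = Σ(broken) − Σ(formed) = (3258 + 8D) − (8558) = −5300 + 8D
Setting this equal to −2116 kJ gives 8D = 3184, so D = 398 kJ/mol.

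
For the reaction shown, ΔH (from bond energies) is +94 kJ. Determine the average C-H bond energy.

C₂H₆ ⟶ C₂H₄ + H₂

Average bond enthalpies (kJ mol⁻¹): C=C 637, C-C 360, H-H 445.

D(C-H) ≈ 408 kJ/mol

Let D be the C-H bond energy.
Σ(broken) = 1×360 + 6×D = 360 + 6D
Σ(formed) = 4×D + 1×637 + 1×445 = 1082 + 4D
ΔH = Σ(broken) − Σ(formed) = (360 + 6D) − (1082 + 4D) = −722 + 2D
Setting this equal to +94 kJ gives 2D = 816, so D = 408 kJ/mol.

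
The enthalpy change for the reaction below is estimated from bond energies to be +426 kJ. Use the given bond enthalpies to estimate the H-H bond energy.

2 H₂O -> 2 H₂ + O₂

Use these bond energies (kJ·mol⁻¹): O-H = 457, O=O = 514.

Let D be the H-H bond energy.
Σ(broken) = 4×457 = 1828
Σ(formed) = 2×D + 1×514 = 514 + 2D
ΔH = Σ(broken) − Σ(formed) = (1828) − (514 + 2D) = +1314 − 2D
Setting this equal to +426 kJ gives 2D = 888, so D = 444 kJ/mol.

D(H-H) ≈ 444 kJ/mol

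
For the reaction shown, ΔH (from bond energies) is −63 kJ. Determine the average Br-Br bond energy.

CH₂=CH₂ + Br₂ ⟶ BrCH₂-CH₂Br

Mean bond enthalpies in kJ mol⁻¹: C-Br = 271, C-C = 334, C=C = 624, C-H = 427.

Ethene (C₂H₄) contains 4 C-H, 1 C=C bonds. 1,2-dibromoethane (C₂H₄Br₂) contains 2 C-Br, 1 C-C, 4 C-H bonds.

Let D be the Br-Br bond energy.
Σ(broken) = 1×D + 4×427 + 1×624 = 2332 + D
Σ(formed) = 2×271 + 1×334 + 4×427 = 2584
ΔH = Σ(broken) − Σ(formed) = (2332 + D) − (2584) = −252 + D
Setting this equal to −63 kJ gives D = 189 kJ/mol.

D(Br-Br) ≈ 189 kJ/mol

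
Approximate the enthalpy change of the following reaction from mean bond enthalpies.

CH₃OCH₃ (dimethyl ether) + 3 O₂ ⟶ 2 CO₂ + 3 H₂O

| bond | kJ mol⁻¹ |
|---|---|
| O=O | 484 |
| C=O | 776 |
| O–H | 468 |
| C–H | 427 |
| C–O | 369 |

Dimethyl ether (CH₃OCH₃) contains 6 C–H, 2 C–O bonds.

Bonds broken (reactants):
  C–H: 6 × 427 = 2562
  C–O: 2 × 369 = 738
  O=O: 3 × 484 = 1452
  Σ(broken) = 4752 kJ
Bonds formed (products):
  C=O: 4 × 776 = 3104
  O–H: 6 × 468 = 2808
  Σ(formed) = 5912 kJ
ΔH = Σ(broken) − Σ(formed) = 4752 − 5912 = −1160 kJ

ΔH ≈ −1160 kJ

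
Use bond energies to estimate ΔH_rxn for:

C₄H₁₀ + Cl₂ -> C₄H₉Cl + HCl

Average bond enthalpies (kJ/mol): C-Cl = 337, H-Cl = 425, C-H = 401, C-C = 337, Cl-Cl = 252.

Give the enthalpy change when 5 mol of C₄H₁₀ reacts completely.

Bonds broken (reactants):
  C-C: 3 × 337 = 1011
  C-H: 10 × 401 = 4010
  Cl-Cl: 1 × 252 = 252
  Σ(broken) = 5273 kJ
Bonds formed (products):
  C-C: 3 × 337 = 1011
  C-Cl: 1 × 337 = 337
  C-H: 9 × 401 = 3609
  H-Cl: 1 × 425 = 425
  Σ(formed) = 5382 kJ
ΔH = Σ(broken) − Σ(formed) = 5273 − 5382 = −109 kJ
For 5× the reaction as written: 5 × (−109) = −545 kJ

ΔH = −545 kJ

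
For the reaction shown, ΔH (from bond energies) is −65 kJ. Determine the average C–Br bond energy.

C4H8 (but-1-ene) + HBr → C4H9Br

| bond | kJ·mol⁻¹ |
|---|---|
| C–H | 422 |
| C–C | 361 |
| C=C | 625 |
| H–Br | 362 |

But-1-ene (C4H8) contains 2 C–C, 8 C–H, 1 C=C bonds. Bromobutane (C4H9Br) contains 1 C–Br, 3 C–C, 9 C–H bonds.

D(C–Br) ≈ 269 kJ/mol

Let D be the C–Br bond energy.
Σ(broken) = 2×361 + 8×422 + 1×625 + 1×362 = 5085
Σ(formed) = 1×D + 3×361 + 9×422 = 4881 + D
ΔH = Σ(broken) − Σ(formed) = (5085) − (4881 + D) = +204 − D
Setting this equal to −65 kJ gives D = 269 kJ/mol.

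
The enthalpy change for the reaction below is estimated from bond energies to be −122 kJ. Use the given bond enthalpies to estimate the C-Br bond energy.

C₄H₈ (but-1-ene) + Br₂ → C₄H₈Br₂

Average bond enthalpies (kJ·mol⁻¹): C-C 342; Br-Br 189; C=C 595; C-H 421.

Let D be the C-Br bond energy.
Σ(broken) = 1×189 + 2×342 + 8×421 + 1×595 = 4836
Σ(formed) = 2×D + 3×342 + 8×421 = 4394 + 2D
ΔH = Σ(broken) − Σ(formed) = (4836) − (4394 + 2D) = +442 − 2D
Setting this equal to −122 kJ gives 2D = 564, so D = 282 kJ/mol.

D(C-Br) ≈ 282 kJ/mol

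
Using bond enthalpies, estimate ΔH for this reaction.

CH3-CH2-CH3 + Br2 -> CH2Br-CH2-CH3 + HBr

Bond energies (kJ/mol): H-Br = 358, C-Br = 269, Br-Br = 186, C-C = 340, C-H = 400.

Bonds broken (reactants):
  Br-Br: 1 × 186 = 186
  C-C: 2 × 340 = 680
  C-H: 8 × 400 = 3200
  Σ(broken) = 4066 kJ
Bonds formed (products):
  C-Br: 1 × 269 = 269
  C-C: 2 × 340 = 680
  C-H: 7 × 400 = 2800
  H-Br: 1 × 358 = 358
  Σ(formed) = 4107 kJ
ΔH = Σ(broken) − Σ(formed) = 4066 − 4107 = −41 kJ

ΔH ≈ −41 kJ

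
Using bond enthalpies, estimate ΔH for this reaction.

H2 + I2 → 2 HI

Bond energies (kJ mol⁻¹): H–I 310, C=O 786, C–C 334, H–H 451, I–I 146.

Bonds broken (reactants):
  H–H: 1 × 451 = 451
  I–I: 1 × 146 = 146
  Σ(broken) = 597 kJ
Bonds formed (products):
  H–I: 2 × 310 = 620
  Σ(formed) = 620 kJ
ΔH = Σ(broken) − Σ(formed) = 597 − 620 = −23 kJ

ΔH ≈ −23 kJ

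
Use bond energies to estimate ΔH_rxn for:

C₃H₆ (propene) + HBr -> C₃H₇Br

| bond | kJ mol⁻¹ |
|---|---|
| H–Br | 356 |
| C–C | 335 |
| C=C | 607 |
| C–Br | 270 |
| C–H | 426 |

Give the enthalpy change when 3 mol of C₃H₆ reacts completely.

Bonds broken (reactants):
  C–C: 1 × 335 = 335
  C–H: 6 × 426 = 2556
  C=C: 1 × 607 = 607
  H–Br: 1 × 356 = 356
  Σ(broken) = 3854 kJ
Bonds formed (products):
  C–Br: 1 × 270 = 270
  C–C: 2 × 335 = 670
  C–H: 7 × 426 = 2982
  Σ(formed) = 3922 kJ
ΔH = Σ(broken) − Σ(formed) = 3854 − 3922 = −68 kJ
For 3× the reaction as written: 3 × (−68) = −204 kJ

ΔH = −204 kJ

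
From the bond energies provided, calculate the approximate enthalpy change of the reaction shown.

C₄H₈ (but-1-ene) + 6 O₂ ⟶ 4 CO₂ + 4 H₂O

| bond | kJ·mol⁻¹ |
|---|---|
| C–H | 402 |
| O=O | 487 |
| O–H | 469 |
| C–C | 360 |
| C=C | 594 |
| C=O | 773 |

Bonds broken (reactants):
  C–C: 2 × 360 = 720
  C–H: 8 × 402 = 3216
  C=C: 1 × 594 = 594
  O=O: 6 × 487 = 2922
  Σ(broken) = 7452 kJ
Bonds formed (products):
  C=O: 8 × 773 = 6184
  O–H: 8 × 469 = 3752
  Σ(formed) = 9936 kJ
ΔH = Σ(broken) − Σ(formed) = 7452 − 9936 = −2484 kJ

ΔH ≈ −2484 kJ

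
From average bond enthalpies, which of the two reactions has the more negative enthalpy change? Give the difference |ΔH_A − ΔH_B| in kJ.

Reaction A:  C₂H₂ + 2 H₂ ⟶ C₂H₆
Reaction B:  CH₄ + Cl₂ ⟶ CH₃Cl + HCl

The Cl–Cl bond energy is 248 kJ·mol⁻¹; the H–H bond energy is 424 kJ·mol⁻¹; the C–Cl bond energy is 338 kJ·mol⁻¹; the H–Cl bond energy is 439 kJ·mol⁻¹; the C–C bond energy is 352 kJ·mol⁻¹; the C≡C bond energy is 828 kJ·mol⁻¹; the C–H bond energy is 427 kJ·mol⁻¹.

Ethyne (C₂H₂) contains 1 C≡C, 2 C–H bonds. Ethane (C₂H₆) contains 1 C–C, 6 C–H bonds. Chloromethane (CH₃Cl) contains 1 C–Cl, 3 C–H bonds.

Reaction A, by 282 kJ

Reaction A:
  Bonds broken (reactants):
    C≡C: 1 × 828 = 828
    C–H: 2 × 427 = 854
    H–H: 2 × 424 = 848
    Σ(broken) = 2530 kJ
  Bonds formed (products):
    C–C: 1 × 352 = 352
    C–H: 6 × 427 = 2562
    Σ(formed) = 2914 kJ
  ΔH_A = 2530 − 2914 = −384 kJ
Reaction B:
  Bonds broken (reactants):
    C–H: 4 × 427 = 1708
    Cl–Cl: 1 × 248 = 248
    Σ(broken) = 1956 kJ
  Bonds formed (products):
    C–Cl: 1 × 338 = 338
    C–H: 3 × 427 = 1281
    H–Cl: 1 × 439 = 439
    Σ(formed) = 2058 kJ
  ΔH_B = 1956 − 2058 = −102 kJ
ΔH_A − ΔH_B = −282 kJ, so reaction A has the more negative ΔH; |ΔH_A − ΔH_B| = 282 kJ.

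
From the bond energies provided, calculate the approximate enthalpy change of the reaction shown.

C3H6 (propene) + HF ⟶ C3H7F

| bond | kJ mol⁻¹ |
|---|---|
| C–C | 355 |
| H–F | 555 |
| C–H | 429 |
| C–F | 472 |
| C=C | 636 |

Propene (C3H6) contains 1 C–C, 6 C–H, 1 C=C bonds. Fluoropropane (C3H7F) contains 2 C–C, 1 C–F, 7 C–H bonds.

Bonds broken (reactants):
  C–C: 1 × 355 = 355
  C–H: 6 × 429 = 2574
  C=C: 1 × 636 = 636
  H–F: 1 × 555 = 555
  Σ(broken) = 4120 kJ
Bonds formed (products):
  C–C: 2 × 355 = 710
  C–F: 1 × 472 = 472
  C–H: 7 × 429 = 3003
  Σ(formed) = 4185 kJ
ΔH = Σ(broken) − Σ(formed) = 4120 − 4185 = −65 kJ

ΔH ≈ −65 kJ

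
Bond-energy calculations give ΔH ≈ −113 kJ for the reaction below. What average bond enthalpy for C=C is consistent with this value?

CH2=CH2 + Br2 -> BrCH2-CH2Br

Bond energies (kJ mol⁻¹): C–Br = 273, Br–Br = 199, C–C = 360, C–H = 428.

D(C=C) ≈ 594 kJ/mol

Let D be the C=C bond energy.
Σ(broken) = 1×199 + 4×428 + 1×D = 1911 + D
Σ(formed) = 2×273 + 1×360 + 4×428 = 2618
ΔH = Σ(broken) − Σ(formed) = (1911 + D) − (2618) = −707 + D
Setting this equal to −113 kJ gives D = 594 kJ/mol.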